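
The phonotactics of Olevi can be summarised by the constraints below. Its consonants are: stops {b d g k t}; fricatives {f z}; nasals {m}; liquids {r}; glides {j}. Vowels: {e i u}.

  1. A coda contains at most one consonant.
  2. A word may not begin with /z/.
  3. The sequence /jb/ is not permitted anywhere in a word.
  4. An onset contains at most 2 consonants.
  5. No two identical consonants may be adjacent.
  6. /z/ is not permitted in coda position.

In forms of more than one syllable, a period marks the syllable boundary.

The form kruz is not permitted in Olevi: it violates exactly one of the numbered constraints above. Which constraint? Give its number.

kruz: syllable 1 coda contains /z/.
This is a violation of constraint 6: "/z/ is not permitted in coda position."
The remaining constraints (1, 2, 3, 4, 5) are satisfied.

6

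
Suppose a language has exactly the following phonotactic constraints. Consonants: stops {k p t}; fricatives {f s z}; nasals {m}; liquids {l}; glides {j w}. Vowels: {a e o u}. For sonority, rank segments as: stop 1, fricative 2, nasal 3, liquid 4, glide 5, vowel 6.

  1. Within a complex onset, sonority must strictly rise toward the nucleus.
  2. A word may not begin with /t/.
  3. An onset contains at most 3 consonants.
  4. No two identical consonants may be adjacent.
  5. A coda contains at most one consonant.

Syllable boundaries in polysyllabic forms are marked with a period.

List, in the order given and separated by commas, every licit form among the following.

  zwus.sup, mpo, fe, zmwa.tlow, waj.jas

fe, zmwa.tlow

zwus.sup — violates constraint 4: adjacent identical consonants /ss/ → illicit
mpo — violates constraint 1: syllable 1 onset /mp/: /m/ (nasal, 3) → /p/ (stop, 1) does not rise → illicit
fe — σ1 onset /f/, coda /∅/ ok → licit
zmwa.tlow — σ1 onset /zmw/ (2→3→5 rises), coda /∅/ ok; σ2 onset /tl/ (1→4 rises), coda /w/ ok → licit
waj.jas — violates constraint 4: adjacent identical consonants /jj/ → illicit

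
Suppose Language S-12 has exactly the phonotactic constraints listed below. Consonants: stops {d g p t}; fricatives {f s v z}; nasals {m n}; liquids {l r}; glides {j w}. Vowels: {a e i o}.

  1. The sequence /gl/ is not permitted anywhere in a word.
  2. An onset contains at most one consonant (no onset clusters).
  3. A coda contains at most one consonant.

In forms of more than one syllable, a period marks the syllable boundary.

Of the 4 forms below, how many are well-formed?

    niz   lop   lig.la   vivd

niz — σ1 onset /n/, coda /z/ ok → well-formed
lop — σ1 onset /l/, coda /p/ ok → well-formed
lig.la — violates constraint 1: contains banned sequence /gl/ → ill-formed
vivd — violates constraint 3: syllable 1 coda /vd/ has 2 consonants (> 1) → ill-formed
Well-formed: niz, lop → 2.

2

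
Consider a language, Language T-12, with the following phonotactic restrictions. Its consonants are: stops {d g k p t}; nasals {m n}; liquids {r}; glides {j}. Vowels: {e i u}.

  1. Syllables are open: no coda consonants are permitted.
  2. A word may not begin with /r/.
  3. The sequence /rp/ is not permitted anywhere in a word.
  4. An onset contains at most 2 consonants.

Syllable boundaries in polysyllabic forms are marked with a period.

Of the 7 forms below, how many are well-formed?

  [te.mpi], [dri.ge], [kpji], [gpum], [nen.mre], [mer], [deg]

2

[te.mpi] — σ1 onset /t/, coda /∅/ ok; σ2 onset /mp/ (2C), coda /∅/ ok → well-formed
[dri.ge] — σ1 onset /dr/ (2C), coda /∅/ ok; σ2 onset /g/, coda /∅/ ok → well-formed
[kpji] — violates constraint 4: syllable 1 onset /kpj/ has 3 consonants (> 2) → ill-formed
[gpum] — violates constraint 1: syllable 1 coda /m/ has 1 consonant (> 0) → ill-formed
[nen.mre] — violates constraint 1: syllable 1 coda /n/ has 1 consonant (> 0) → ill-formed
[mer] — violates constraint 1: syllable 1 coda /r/ has 1 consonant (> 0) → ill-formed
[deg] — violates constraint 1: syllable 1 coda /g/ has 1 consonant (> 0) → ill-formed
Well-formed: [te.mpi], [dri.ge] → 2.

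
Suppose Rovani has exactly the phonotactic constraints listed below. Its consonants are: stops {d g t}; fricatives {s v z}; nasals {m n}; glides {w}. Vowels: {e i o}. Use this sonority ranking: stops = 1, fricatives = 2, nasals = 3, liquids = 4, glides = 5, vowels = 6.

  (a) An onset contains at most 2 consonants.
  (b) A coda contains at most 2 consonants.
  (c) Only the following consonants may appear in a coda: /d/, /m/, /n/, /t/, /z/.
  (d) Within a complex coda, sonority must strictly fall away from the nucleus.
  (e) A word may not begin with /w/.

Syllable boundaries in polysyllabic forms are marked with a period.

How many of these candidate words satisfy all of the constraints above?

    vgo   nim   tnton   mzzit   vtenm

2

vgo — σ1 onset /vg/ (2C), coda /∅/ ok → permitted
nim — σ1 onset /n/, coda /m/ ok → permitted
tnton — violates constraint (a): syllable 1 onset /tnt/ has 3 consonants (> 2) → not permitted
mzzit — violates constraint (a): syllable 1 onset /mzz/ has 3 consonants (> 2) → not permitted
vtenm — violates constraint (d): syllable 1 coda /nm/: /n/ (nasal, 3) → /m/ (nasal, 3) does not fall → not permitted
Permitted: vgo, nim → 2.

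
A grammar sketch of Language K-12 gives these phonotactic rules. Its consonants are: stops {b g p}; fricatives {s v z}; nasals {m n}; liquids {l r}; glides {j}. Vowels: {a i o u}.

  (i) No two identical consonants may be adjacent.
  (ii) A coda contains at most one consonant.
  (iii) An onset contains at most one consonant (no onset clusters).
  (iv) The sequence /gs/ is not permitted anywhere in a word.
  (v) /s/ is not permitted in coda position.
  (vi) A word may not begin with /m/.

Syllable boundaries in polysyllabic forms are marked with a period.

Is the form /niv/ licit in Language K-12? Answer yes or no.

yes

/niv/ — σ1 onset /n/, coda /v/ ok → licit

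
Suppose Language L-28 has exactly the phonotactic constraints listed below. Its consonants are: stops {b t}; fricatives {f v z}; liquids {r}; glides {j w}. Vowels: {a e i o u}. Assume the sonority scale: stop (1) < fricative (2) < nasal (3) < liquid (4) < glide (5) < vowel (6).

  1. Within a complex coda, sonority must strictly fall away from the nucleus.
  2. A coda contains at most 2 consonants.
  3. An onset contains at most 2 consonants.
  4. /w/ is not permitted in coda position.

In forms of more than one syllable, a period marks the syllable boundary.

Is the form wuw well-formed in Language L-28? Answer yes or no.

no

wuw — violates constraint 4: syllable 1 coda contains /w/ → ill-formed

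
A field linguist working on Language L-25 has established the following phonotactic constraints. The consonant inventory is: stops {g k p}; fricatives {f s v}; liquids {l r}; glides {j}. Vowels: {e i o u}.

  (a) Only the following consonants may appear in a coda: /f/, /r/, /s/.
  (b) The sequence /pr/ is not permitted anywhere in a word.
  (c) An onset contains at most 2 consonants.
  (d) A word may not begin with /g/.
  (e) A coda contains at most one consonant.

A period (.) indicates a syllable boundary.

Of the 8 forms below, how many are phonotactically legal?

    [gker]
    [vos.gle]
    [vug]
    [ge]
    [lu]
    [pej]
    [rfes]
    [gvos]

3

[gker] — violates constraint (d): word begins with /g/ → phonotactically illegal
[vos.gle] — σ1 onset /v/, coda /s/ ok; σ2 onset /gl/ (2C), coda /∅/ ok → phonotactically legal
[vug] — violates constraint (a): syllable 1 coda contains /g/, which is not a licensed coda consonant → phonotactically illegal
[ge] — violates constraint (d): word begins with /g/ → phonotactically illegal
[lu] — σ1 onset /l/, coda /∅/ ok → phonotactically legal
[pej] — violates constraint (a): syllable 1 coda contains /j/, which is not a licensed coda consonant → phonotactically illegal
[rfes] — σ1 onset /rf/ (2C), coda /s/ ok → phonotactically legal
[gvos] — violates constraint (d): word begins with /g/ → phonotactically illegal
Phonotactically legal: [vos.gle], [lu], [rfes] → 3.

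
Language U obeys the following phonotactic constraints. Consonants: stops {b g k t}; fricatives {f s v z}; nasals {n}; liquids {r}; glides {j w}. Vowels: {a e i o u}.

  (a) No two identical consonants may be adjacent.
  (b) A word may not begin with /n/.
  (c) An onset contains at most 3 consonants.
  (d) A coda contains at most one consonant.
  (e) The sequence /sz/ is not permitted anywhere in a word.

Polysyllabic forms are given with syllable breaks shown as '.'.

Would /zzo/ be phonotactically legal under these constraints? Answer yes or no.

no

/zzo/ — violates constraint (a): adjacent identical consonants /zz/ → phonotactically illegal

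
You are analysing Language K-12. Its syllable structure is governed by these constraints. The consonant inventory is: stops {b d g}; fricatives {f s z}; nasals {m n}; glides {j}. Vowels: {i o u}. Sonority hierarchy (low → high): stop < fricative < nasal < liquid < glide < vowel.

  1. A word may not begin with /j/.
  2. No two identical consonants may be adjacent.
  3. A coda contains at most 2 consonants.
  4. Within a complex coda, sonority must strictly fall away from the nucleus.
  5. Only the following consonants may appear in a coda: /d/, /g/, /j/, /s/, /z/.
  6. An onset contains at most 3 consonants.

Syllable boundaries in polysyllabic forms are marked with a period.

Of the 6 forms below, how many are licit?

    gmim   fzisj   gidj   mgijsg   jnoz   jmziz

gmim — violates constraint 5: syllable 1 coda contains /m/, which is not a licensed coda consonant → illicit
fzisj — violates constraint 4: syllable 1 coda /sj/: /s/ (fricative, 2) → /j/ (glide, 5) does not fall → illicit
gidj — violates constraint 4: syllable 1 coda /dj/: /d/ (stop, 1) → /j/ (glide, 5) does not fall → illicit
mgijsg — violates constraint 3: syllable 1 coda /jsg/ has 3 consonants (> 2) → illicit
jnoz — violates constraint 1: word begins with /j/ → illicit
jmziz — violates constraint 1: word begins with /j/ → illicit
No form is licit → 0.

0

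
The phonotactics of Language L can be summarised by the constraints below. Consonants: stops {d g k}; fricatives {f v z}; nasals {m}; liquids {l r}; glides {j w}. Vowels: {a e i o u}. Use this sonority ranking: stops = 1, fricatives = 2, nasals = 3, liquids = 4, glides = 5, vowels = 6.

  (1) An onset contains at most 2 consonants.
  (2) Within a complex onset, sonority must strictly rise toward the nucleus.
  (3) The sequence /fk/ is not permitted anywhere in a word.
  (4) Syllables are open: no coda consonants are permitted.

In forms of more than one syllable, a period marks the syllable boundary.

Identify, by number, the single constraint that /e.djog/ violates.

/e.djog/: syllable 2 coda /g/ has 1 consonant (> 0).
This is a violation of constraint 4: "Syllables are open: no coda consonants are permitted."
The remaining constraints (1, 2, 3) are satisfied.

4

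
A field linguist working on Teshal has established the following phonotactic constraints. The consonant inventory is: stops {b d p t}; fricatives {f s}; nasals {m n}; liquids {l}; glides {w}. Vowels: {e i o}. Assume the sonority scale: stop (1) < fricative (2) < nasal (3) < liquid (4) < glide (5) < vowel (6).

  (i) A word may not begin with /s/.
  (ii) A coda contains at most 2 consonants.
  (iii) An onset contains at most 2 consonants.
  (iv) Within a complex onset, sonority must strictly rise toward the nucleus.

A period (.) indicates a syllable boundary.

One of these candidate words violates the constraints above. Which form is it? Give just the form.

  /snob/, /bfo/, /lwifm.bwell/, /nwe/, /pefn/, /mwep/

/snob/

/snob/ — violates constraint (i): word begins with /s/ → not permitted
/bfo/ — σ1 onset /bf/ (1→2 rises), coda /∅/ ok → permitted
/lwifm.bwell/ — σ1 onset /lw/ (4→5 rises), coda /fm/ (2C) ok; σ2 onset /bw/ (1→5 rises), coda /ll/ (2C) ok → permitted
/nwe/ — σ1 onset /nw/ (3→5 rises), coda /∅/ ok → permitted
/pefn/ — σ1 onset /p/, coda /fn/ (2C) ok → permitted
/mwep/ — σ1 onset /mw/ (3→5 rises), coda /p/ ok → permitted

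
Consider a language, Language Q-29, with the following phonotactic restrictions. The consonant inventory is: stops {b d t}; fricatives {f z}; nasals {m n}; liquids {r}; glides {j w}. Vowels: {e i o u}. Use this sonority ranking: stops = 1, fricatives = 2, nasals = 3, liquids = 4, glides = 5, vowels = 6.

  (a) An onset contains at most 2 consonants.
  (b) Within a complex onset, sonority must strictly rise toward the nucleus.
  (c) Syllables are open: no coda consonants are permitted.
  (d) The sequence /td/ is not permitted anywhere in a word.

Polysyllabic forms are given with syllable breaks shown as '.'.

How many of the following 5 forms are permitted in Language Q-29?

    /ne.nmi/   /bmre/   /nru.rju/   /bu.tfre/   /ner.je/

1

/ne.nmi/ — violates constraint (b): syllable 2 onset /nm/: /n/ (nasal, 3) → /m/ (nasal, 3) does not rise → not permitted
/bmre/ — violates constraint (a): syllable 1 onset /bmr/ has 3 consonants (> 2) → not permitted
/nru.rju/ — σ1 onset /nr/ (3→4 rises), coda /∅/ ok; σ2 onset /rj/ (4→5 rises), coda /∅/ ok → permitted
/bu.tfre/ — violates constraint (a): syllable 2 onset /tfr/ has 3 consonants (> 2) → not permitted
/ner.je/ — violates constraint (c): syllable 1 coda /r/ has 1 consonant (> 0) → not permitted
Permitted: /nru.rju/ → 1.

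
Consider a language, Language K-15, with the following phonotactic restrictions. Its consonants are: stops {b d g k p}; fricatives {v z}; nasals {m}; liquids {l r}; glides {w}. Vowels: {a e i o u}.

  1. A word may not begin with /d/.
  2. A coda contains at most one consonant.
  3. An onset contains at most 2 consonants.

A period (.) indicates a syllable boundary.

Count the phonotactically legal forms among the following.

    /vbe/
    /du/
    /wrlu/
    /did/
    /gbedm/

1

/vbe/ — σ1 onset /vb/ (2C), coda /∅/ ok → phonotactically legal
/du/ — violates constraint 1: word begins with /d/ → phonotactically illegal
/wrlu/ — violates constraint 3: syllable 1 onset /wrl/ has 3 consonants (> 2) → phonotactically illegal
/did/ — violates constraint 1: word begins with /d/ → phonotactically illegal
/gbedm/ — violates constraint 2: syllable 1 coda /dm/ has 2 consonants (> 1) → phonotactically illegal
Phonotactically legal: /vbe/ → 1.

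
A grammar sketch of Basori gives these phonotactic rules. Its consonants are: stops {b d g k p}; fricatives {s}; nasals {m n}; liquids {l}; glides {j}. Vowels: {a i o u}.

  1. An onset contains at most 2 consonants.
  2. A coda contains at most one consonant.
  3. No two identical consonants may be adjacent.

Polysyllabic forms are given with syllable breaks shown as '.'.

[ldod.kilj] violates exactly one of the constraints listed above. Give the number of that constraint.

[ldod.kilj]: syllable 2 coda /lj/ has 2 consonants (> 1).
This is a violation of constraint 2: "A coda contains at most one consonant."
The remaining constraints (1, 3) are satisfied.

2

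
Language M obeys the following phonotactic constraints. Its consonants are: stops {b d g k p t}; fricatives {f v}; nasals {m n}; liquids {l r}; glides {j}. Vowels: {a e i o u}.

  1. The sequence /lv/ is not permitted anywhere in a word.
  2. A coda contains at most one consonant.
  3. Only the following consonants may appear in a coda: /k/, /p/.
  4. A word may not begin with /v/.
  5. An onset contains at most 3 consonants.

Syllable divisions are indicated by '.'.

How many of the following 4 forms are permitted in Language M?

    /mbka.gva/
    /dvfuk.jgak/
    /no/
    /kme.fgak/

4

/mbka.gva/ — σ1 onset /mbk/ (3C), coda /∅/ ok; σ2 onset /gv/ (2C), coda /∅/ ok → permitted
/dvfuk.jgak/ — σ1 onset /dvf/ (3C), coda /k/ ok; σ2 onset /jg/ (2C), coda /k/ ok → permitted
/no/ — σ1 onset /n/, coda /∅/ ok → permitted
/kme.fgak/ — σ1 onset /km/ (2C), coda /∅/ ok; σ2 onset /fg/ (2C), coda /k/ ok → permitted
Permitted: /mbka.gva/, /dvfuk.jgak/, /no/, /kme.fgak/ → 4.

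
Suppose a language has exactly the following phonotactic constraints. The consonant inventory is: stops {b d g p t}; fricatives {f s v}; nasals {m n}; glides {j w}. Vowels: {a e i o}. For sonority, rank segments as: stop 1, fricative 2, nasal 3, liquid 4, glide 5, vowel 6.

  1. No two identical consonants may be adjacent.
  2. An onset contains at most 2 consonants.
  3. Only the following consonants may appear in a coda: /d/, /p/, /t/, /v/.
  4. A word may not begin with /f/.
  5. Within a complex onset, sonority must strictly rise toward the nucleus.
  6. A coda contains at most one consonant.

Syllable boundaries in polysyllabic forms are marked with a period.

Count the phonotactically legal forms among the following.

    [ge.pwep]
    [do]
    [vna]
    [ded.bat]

[ge.pwep] — σ1 onset /g/, coda /∅/ ok; σ2 onset /pw/ (1→5 rises), coda /p/ ok → phonotactically legal
[do] — σ1 onset /d/, coda /∅/ ok → phonotactically legal
[vna] — σ1 onset /vn/ (2→3 rises), coda /∅/ ok → phonotactically legal
[ded.bat] — σ1 onset /d/, coda /d/ ok; σ2 onset /b/, coda /t/ ok → phonotactically legal
Phonotactically legal: [ge.pwep], [do], [vna], [ded.bat] → 4.

4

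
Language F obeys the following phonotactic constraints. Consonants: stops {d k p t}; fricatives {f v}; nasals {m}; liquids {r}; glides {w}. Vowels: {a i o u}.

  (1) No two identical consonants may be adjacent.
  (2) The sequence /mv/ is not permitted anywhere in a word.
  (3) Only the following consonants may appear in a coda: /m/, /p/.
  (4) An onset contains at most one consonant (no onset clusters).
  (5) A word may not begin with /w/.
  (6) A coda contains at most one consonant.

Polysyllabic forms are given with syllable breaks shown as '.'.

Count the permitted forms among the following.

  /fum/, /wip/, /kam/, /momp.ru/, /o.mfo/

2

/fum/ — σ1 onset /f/, coda /m/ ok → permitted
/wip/ — violates constraint 5: word begins with /w/ → not permitted
/kam/ — σ1 onset /k/, coda /m/ ok → permitted
/momp.ru/ — violates constraint 6: syllable 1 coda /mp/ has 2 consonants (> 1) → not permitted
/o.mfo/ — violates constraint 4: syllable 2 onset /mf/ has 2 consonants (> 1) → not permitted
Permitted: /fum/, /kam/ → 2.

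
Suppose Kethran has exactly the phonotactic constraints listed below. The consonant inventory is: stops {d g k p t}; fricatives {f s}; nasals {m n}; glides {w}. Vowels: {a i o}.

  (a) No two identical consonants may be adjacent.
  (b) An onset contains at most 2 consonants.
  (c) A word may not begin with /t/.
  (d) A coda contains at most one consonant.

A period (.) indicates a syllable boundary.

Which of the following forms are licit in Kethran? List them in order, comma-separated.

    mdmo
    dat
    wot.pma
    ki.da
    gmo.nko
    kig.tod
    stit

mdmo — violates constraint (b): syllable 1 onset /mdm/ has 3 consonants (> 2) → illicit
dat — σ1 onset /d/, coda /t/ ok → licit
wot.pma — σ1 onset /w/, coda /t/ ok; σ2 onset /pm/ (2C), coda /∅/ ok → licit
ki.da — σ1 onset /k/, coda /∅/ ok; σ2 onset /d/, coda /∅/ ok → licit
gmo.nko — σ1 onset /gm/ (2C), coda /∅/ ok; σ2 onset /nk/ (2C), coda /∅/ ok → licit
kig.tod — σ1 onset /k/, coda /g/ ok; σ2 onset /t/, coda /d/ ok → licit
stit — σ1 onset /st/ (2C), coda /t/ ok → licit

dat, wot.pma, ki.da, gmo.nko, kig.tod, stit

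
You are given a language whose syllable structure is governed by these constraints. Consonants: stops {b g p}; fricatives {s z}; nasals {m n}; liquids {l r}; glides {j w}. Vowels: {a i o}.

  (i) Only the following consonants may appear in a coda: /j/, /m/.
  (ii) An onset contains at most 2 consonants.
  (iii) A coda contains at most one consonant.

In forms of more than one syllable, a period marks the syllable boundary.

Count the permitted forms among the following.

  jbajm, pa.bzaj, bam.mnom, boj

jbajm — violates constraint (iii): syllable 1 coda /jm/ has 2 consonants (> 1) → not permitted
pa.bzaj — σ1 onset /p/, coda /∅/ ok; σ2 onset /bz/ (2C), coda /j/ ok → permitted
bam.mnom — σ1 onset /b/, coda /m/ ok; σ2 onset /mn/ (2C), coda /m/ ok → permitted
boj — σ1 onset /b/, coda /j/ ok → permitted
Permitted: pa.bzaj, bam.mnom, boj → 3.

3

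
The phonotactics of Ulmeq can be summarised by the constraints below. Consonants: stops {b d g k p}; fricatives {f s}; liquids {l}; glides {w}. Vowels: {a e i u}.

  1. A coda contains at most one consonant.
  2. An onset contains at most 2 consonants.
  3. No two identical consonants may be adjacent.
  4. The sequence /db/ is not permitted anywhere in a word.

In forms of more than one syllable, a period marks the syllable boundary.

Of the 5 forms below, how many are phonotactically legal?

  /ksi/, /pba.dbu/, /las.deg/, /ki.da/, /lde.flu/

4

/ksi/ — σ1 onset /ks/ (2C), coda /∅/ ok → phonotactically legal
/pba.dbu/ — violates constraint 4: contains banned sequence /db/ → phonotactically illegal
/las.deg/ — σ1 onset /l/, coda /s/ ok; σ2 onset /d/, coda /g/ ok → phonotactically legal
/ki.da/ — σ1 onset /k/, coda /∅/ ok; σ2 onset /d/, coda /∅/ ok → phonotactically legal
/lde.flu/ — σ1 onset /ld/ (2C), coda /∅/ ok; σ2 onset /fl/ (2C), coda /∅/ ok → phonotactically legal
Phonotactically legal: /ksi/, /las.deg/, /ki.da/, /lde.flu/ → 4.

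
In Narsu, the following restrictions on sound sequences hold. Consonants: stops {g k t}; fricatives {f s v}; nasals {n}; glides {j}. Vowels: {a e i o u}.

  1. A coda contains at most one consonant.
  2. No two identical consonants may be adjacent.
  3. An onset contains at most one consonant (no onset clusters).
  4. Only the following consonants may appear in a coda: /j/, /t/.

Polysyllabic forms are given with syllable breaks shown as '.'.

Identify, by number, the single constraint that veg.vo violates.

4

veg.vo: syllable 1 coda contains /g/, which is not a licensed coda consonant.
This is a violation of constraint 4: "Only the following consonants may appear in a coda: /j/, /t/."
The remaining constraints (1, 2, 3) are satisfied.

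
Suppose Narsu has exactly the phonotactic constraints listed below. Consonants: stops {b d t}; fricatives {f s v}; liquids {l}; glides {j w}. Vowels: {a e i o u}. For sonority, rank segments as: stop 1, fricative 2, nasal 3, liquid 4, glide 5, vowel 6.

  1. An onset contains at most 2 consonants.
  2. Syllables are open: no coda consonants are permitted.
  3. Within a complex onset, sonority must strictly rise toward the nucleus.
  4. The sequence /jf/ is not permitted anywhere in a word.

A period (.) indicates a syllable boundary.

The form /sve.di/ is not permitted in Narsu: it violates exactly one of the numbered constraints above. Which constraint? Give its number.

/sve.di/: syllable 1 onset /sv/: /s/ (fricative, 2) → /v/ (fricative, 2) does not rise.
This is a violation of constraint 3: "Within a complex onset, sonority must strictly rise toward the nucleus."
The remaining constraints (1, 2, 4) are satisfied.

3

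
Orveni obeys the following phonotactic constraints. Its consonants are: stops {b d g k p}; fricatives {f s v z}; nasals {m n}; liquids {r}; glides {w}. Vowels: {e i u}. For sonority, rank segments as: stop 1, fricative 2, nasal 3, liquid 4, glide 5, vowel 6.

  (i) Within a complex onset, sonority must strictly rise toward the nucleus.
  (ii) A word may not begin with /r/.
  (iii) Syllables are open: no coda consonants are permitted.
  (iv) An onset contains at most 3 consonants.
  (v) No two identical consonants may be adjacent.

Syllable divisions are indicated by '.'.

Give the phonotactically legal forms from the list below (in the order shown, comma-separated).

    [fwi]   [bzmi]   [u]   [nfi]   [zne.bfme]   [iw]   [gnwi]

[fwi] — σ1 onset /fw/ (2→5 rises), coda /∅/ ok → phonotactically legal
[bzmi] — σ1 onset /bzm/ (1→2→3 rises), coda /∅/ ok → phonotactically legal
[u] — σ1 onset /∅/, coda /∅/ ok → phonotactically legal
[nfi] — violates constraint (i): syllable 1 onset /nf/: /n/ (nasal, 3) → /f/ (fricative, 2) does not rise → phonotactically illegal
[zne.bfme] — σ1 onset /zn/ (2→3 rises), coda /∅/ ok; σ2 onset /bfm/ (1→2→3 rises), coda /∅/ ok → phonotactically legal
[iw] — violates constraint (iii): syllable 1 coda /w/ has 1 consonant (> 0) → phonotactically illegal
[gnwi] — σ1 onset /gnw/ (1→3→5 rises), coda /∅/ ok → phonotactically legal

[fwi], [bzmi], [u], [zne.bfme], [gnwi]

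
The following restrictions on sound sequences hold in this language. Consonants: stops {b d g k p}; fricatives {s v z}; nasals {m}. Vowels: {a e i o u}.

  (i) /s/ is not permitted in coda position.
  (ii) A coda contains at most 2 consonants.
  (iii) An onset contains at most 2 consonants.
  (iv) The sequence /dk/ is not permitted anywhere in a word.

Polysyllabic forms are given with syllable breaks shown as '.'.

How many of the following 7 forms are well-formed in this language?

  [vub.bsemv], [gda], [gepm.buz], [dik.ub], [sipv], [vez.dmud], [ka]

7

[vub.bsemv] — σ1 onset /v/, coda /b/ ok; σ2 onset /bs/ (2C), coda /mv/ (2C) ok → well-formed
[gda] — σ1 onset /gd/ (2C), coda /∅/ ok → well-formed
[gepm.buz] — σ1 onset /g/, coda /pm/ (2C) ok; σ2 onset /b/, coda /z/ ok → well-formed
[dik.ub] — σ1 onset /d/, coda /k/ ok; σ2 onset /∅/, coda /b/ ok → well-formed
[sipv] — σ1 onset /s/, coda /pv/ (2C) ok → well-formed
[vez.dmud] — σ1 onset /v/, coda /z/ ok; σ2 onset /dm/ (2C), coda /d/ ok → well-formed
[ka] — σ1 onset /k/, coda /∅/ ok → well-formed
Well-formed: [vub.bsemv], [gda], [gepm.buz], [dik.ub], [sipv], [vez.dmud], [ka] → 7.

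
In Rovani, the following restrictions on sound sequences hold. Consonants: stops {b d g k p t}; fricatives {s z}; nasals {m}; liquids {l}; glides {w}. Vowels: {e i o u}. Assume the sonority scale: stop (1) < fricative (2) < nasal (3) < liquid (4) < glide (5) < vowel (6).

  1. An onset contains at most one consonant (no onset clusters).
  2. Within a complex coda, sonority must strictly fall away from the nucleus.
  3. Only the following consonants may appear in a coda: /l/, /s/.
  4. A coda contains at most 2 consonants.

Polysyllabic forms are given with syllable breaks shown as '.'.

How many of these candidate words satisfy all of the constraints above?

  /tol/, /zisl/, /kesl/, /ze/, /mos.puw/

/tol/ — σ1 onset /t/, coda /l/ ok → licit
/zisl/ — violates constraint 2: syllable 1 coda /sl/: /s/ (fricative, 2) → /l/ (liquid, 4) does not fall → illicit
/kesl/ — violates constraint 2: syllable 1 coda /sl/: /s/ (fricative, 2) → /l/ (liquid, 4) does not fall → illicit
/ze/ — σ1 onset /z/, coda /∅/ ok → licit
/mos.puw/ — violates constraint 3: syllable 2 coda contains /w/, which is not a licensed coda consonant → illicit
Licit: /tol/, /ze/ → 2.

2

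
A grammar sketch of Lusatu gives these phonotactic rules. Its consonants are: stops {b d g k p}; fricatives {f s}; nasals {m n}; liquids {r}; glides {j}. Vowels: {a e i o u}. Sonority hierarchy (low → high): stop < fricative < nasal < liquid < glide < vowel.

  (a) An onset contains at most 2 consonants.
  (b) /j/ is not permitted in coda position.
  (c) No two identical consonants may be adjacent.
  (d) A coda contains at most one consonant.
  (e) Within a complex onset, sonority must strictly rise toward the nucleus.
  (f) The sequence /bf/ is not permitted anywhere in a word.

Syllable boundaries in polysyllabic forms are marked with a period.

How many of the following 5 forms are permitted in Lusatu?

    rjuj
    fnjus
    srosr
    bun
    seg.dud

rjuj — violates constraint (b): syllable 1 coda contains /j/ → not permitted
fnjus — violates constraint (a): syllable 1 onset /fnj/ has 3 consonants (> 2) → not permitted
srosr — violates constraint (d): syllable 1 coda /sr/ has 2 consonants (> 1) → not permitted
bun — σ1 onset /b/, coda /n/ ok → permitted
seg.dud — σ1 onset /s/, coda /g/ ok; σ2 onset /d/, coda /d/ ok → permitted
Permitted: bun, seg.dud → 2.

2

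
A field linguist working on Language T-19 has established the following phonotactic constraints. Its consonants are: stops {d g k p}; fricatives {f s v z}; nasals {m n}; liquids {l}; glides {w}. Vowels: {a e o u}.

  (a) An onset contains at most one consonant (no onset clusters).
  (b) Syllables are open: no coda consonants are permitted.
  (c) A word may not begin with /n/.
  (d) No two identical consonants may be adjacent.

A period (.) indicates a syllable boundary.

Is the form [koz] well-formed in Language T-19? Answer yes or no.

no

[koz] — violates constraint (b): syllable 1 coda /z/ has 1 consonant (> 0) → ill-formed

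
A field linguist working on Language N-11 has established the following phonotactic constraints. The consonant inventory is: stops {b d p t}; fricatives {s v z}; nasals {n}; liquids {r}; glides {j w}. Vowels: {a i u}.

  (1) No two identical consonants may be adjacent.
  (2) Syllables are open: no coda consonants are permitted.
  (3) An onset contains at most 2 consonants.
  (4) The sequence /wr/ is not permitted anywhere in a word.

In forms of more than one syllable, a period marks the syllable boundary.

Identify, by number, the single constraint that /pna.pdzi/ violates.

3

/pna.pdzi/: syllable 2 onset /pdz/ has 3 consonants (> 2).
This is a violation of constraint 3: "An onset contains at most 2 consonants."
The remaining constraints (1, 2, 4) are satisfied.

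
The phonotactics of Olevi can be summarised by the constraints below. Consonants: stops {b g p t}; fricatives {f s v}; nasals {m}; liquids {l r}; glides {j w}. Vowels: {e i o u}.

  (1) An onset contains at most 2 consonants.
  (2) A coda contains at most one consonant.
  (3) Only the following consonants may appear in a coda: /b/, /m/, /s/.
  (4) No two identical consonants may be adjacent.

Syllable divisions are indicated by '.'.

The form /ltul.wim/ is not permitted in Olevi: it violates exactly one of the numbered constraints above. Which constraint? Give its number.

/ltul.wim/: syllable 1 coda contains /l/, which is not a licensed coda consonant.
This is a violation of constraint 3: "Only the following consonants may appear in a coda: /b/, /m/, /s/."
The remaining constraints (1, 2, 4) are satisfied.

3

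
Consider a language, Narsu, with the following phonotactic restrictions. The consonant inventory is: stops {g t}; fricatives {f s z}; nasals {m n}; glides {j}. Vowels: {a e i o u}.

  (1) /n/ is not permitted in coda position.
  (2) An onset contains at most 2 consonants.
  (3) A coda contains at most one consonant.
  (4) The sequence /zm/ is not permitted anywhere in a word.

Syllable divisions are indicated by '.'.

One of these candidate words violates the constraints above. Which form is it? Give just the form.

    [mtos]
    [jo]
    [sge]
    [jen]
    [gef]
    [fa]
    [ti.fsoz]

[mtos] — σ1 onset /mt/ (2C), coda /s/ ok → permitted
[jo] — σ1 onset /j/, coda /∅/ ok → permitted
[sge] — σ1 onset /sg/ (2C), coda /∅/ ok → permitted
[jen] — violates constraint 1: syllable 1 coda contains /n/ → not permitted
[gef] — σ1 onset /g/, coda /f/ ok → permitted
[fa] — σ1 onset /f/, coda /∅/ ok → permitted
[ti.fsoz] — σ1 onset /t/, coda /∅/ ok; σ2 onset /fs/ (2C), coda /z/ ok → permitted

[jen]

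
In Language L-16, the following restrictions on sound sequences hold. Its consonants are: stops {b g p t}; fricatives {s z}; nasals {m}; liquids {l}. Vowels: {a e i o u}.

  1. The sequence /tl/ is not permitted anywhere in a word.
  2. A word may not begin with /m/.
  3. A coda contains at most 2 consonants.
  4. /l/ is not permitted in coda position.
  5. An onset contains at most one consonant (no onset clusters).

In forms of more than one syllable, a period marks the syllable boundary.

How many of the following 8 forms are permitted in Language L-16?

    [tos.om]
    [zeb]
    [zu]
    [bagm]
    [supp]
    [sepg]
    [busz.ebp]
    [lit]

8

[tos.om] — σ1 onset /t/, coda /s/ ok; σ2 onset /∅/, coda /m/ ok → permitted
[zeb] — σ1 onset /z/, coda /b/ ok → permitted
[zu] — σ1 onset /z/, coda /∅/ ok → permitted
[bagm] — σ1 onset /b/, coda /gm/ (2C) ok → permitted
[supp] — σ1 onset /s/, coda /pp/ (2C) ok → permitted
[sepg] — σ1 onset /s/, coda /pg/ (2C) ok → permitted
[busz.ebp] — σ1 onset /b/, coda /sz/ (2C) ok; σ2 onset /∅/, coda /bp/ (2C) ok → permitted
[lit] — σ1 onset /l/, coda /t/ ok → permitted
Permitted: [tos.om], [zeb], [zu], [bagm], [supp], [sepg], [busz.ebp], [lit] → 8.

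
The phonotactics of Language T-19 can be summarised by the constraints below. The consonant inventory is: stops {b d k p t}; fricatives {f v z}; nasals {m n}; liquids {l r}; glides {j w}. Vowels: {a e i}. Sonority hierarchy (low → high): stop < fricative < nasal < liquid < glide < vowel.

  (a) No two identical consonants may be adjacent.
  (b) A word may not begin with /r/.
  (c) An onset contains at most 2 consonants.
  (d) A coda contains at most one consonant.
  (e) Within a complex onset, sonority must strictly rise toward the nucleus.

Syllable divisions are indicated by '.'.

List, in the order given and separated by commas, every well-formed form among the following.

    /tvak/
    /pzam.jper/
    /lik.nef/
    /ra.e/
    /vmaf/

/tvak/ — σ1 onset /tv/ (1→2 rises), coda /k/ ok → well-formed
/pzam.jper/ — violates constraint (e): syllable 2 onset /jp/: /j/ (glide, 5) → /p/ (stop, 1) does not rise → ill-formed
/lik.nef/ — σ1 onset /l/, coda /k/ ok; σ2 onset /n/, coda /f/ ok → well-formed
/ra.e/ — violates constraint (b): word begins with /r/ → ill-formed
/vmaf/ — σ1 onset /vm/ (2→3 rises), coda /f/ ok → well-formed

/tvak/, /lik.nef/, /vmaf/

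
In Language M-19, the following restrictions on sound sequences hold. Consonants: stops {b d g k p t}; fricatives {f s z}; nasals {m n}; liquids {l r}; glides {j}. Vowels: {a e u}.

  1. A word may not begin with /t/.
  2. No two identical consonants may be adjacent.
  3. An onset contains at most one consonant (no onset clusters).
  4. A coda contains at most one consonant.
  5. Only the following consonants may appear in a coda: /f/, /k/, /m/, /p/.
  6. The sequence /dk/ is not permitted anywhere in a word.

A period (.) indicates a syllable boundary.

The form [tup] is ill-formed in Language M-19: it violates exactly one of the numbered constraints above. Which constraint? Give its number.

1

[tup]: word begins with /t/.
This is a violation of constraint 1: "A word may not begin with /t/."
The remaining constraints (2, 3, 4, 5, 6) are satisfied.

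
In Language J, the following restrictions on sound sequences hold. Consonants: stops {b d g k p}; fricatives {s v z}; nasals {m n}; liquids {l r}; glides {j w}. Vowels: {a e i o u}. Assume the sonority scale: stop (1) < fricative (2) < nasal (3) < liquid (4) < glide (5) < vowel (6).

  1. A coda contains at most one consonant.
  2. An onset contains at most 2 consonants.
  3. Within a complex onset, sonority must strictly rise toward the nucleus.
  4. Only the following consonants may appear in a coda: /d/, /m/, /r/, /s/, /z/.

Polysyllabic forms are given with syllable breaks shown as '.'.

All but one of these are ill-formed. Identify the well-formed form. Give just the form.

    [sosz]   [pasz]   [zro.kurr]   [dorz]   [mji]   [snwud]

[mji]

[sosz] — violates constraint 1: syllable 1 coda /sz/ has 2 consonants (> 1) → ill-formed
[pasz] — violates constraint 1: syllable 1 coda /sz/ has 2 consonants (> 1) → ill-formed
[zro.kurr] — violates constraint 1: syllable 2 coda /rr/ has 2 consonants (> 1) → ill-formed
[dorz] — violates constraint 1: syllable 1 coda /rz/ has 2 consonants (> 1) → ill-formed
[mji] — σ1 onset /mj/ (3→5 rises), coda /∅/ ok → well-formed
[snwud] — violates constraint 2: syllable 1 onset /snw/ has 3 consonants (> 2) → ill-formed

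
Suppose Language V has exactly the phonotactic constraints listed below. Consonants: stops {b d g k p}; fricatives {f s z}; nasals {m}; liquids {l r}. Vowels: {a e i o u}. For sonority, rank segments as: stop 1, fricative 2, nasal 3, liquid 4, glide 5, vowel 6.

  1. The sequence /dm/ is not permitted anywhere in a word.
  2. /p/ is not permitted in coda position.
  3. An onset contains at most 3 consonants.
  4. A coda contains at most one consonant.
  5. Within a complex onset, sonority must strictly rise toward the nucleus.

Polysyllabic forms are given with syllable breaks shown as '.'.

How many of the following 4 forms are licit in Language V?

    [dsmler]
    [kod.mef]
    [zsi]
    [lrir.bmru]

[dsmler] — violates constraint 3: syllable 1 onset /dsml/ has 4 consonants (> 3) → illicit
[kod.mef] — violates constraint 1: contains banned sequence /dm/ → illicit
[zsi] — violates constraint 5: syllable 1 onset /zs/: /z/ (fricative, 2) → /s/ (fricative, 2) does not rise → illicit
[lrir.bmru] — violates constraint 5: syllable 1 onset /lr/: /l/ (liquid, 4) → /r/ (liquid, 4) does not rise → illicit
No form is licit → 0.

0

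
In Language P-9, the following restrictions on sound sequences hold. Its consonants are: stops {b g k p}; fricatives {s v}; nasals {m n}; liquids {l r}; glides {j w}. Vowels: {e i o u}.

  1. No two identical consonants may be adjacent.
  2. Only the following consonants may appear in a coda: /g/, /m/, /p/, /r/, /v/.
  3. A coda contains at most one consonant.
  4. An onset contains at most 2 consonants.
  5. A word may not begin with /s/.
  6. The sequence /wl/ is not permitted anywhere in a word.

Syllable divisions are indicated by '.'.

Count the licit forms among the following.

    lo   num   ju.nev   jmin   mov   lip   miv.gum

lo — σ1 onset /l/, coda /∅/ ok → licit
num — σ1 onset /n/, coda /m/ ok → licit
ju.nev — σ1 onset /j/, coda /∅/ ok; σ2 onset /n/, coda /v/ ok → licit
jmin — violates constraint 2: syllable 1 coda contains /n/, which is not a licensed coda consonant → illicit
mov — σ1 onset /m/, coda /v/ ok → licit
lip — σ1 onset /l/, coda /p/ ok → licit
miv.gum — σ1 onset /m/, coda /v/ ok; σ2 onset /g/, coda /m/ ok → licit
Licit: lo, num, ju.nev, mov, lip, miv.gum → 6.

6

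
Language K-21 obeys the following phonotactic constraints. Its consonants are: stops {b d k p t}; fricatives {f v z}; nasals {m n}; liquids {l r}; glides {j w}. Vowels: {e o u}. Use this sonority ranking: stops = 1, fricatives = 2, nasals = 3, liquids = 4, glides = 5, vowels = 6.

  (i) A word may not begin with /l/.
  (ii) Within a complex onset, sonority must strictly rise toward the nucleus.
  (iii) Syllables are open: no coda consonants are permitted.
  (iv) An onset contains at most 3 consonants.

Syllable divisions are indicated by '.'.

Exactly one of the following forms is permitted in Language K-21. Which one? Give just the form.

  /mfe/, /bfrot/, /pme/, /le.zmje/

/mfe/ — violates constraint (ii): syllable 1 onset /mf/: /m/ (nasal, 3) → /f/ (fricative, 2) does not rise → not permitted
/bfrot/ — violates constraint (iii): syllable 1 coda /t/ has 1 consonant (> 0) → not permitted
/pme/ — σ1 onset /pm/ (1→3 rises), coda /∅/ ok → permitted
/le.zmje/ — violates constraint (i): word begins with /l/ → not permitted

/pme/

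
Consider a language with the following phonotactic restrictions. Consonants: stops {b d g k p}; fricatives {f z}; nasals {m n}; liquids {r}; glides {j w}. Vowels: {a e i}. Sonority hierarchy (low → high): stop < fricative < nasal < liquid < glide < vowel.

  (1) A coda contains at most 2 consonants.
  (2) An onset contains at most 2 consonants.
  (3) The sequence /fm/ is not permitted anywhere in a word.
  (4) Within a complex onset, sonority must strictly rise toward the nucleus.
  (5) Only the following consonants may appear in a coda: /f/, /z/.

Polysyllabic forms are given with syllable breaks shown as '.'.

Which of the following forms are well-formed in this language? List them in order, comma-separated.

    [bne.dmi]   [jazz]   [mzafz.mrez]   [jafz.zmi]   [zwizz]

[bne.dmi], [jazz], [jafz.zmi], [zwizz]

[bne.dmi] — σ1 onset /bn/ (1→3 rises), coda /∅/ ok; σ2 onset /dm/ (1→3 rises), coda /∅/ ok → well-formed
[jazz] — σ1 onset /j/, coda /zz/ (2C) ok → well-formed
[mzafz.mrez] — violates constraint 4: syllable 1 onset /mz/: /m/ (nasal, 3) → /z/ (fricative, 2) does not rise → ill-formed
[jafz.zmi] — σ1 onset /j/, coda /fz/ (2C) ok; σ2 onset /zm/ (2→3 rises), coda /∅/ ok → well-formed
[zwizz] — σ1 onset /zw/ (2→5 rises), coda /zz/ (2C) ok → well-formed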